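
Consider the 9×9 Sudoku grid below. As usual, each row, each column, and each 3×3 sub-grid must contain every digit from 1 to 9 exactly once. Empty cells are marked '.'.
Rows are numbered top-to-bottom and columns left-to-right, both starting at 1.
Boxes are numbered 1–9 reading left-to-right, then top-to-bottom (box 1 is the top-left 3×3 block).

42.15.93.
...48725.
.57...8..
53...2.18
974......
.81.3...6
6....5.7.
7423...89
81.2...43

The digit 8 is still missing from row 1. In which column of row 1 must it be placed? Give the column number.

3

Consider where 8 can go in row 1.
r1c6 is out (box 2 already has a 8).
r1c9 is out (column 9 already has a 8).
So the only cell in row 1 that can hold 8 is r1c3.
That is column 3.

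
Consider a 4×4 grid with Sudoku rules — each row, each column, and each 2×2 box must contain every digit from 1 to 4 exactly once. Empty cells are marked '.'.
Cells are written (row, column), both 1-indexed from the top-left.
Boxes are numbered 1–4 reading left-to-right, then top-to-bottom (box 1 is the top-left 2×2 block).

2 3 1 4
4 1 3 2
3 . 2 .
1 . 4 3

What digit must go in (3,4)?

Row 3 already contains {2, 3}.
Column 4 already contains {2, 3, 4}.
Its 2×2 block (box 4) already contains {2, 3, 4}.
The only value from 1–4 not eliminated is 1, so (3,4) = 1.

1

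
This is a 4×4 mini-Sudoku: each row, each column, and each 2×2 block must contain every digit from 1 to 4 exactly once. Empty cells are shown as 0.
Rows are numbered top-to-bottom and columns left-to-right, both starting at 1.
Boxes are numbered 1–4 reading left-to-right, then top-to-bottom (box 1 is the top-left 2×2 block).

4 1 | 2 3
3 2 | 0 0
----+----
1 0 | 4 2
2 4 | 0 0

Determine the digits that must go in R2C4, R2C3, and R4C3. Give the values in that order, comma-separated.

4,1,3

For R2C4:
  Consider where 4 can go in row 2.
  R2C3 is out (column 3 already has a 4).
  So the only cell in row 2 that can hold 4 is R2C4.
  So R2C4 = 4.
For R2C3:
  Row 2 already contains {2, 3}.
  Column 3 already contains {2, 4}.
  Its 2×2 block (box 2) already contains {2, 3}.
  The only value from 1–4 not eliminated is 1, so R2C3 = 1.
For R4C3:
  Consider where 3 can go in row 4.
  R4C4 is out (column 4 already has a 3).
  So the only cell in row 4 that can hold 3 is R4C3.
  So R4C3 = 3.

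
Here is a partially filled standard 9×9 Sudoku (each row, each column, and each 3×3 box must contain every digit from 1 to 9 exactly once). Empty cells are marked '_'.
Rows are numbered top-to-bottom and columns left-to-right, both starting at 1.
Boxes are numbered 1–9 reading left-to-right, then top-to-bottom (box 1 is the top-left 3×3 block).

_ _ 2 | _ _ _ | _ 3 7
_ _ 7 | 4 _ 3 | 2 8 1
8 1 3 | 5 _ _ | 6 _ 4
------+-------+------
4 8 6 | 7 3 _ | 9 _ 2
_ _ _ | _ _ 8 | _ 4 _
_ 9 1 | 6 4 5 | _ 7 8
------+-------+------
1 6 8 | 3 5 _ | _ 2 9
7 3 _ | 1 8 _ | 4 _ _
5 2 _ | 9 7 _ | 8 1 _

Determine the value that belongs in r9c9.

3

Cell r9c9 itself could take any of {3, 6} by direct elimination.
Consider where 3 can go in box 9.
r7c7 is out (row 7 already has a 3).
r8c8 is out (row 8 already has a 3).
r8c9 is out (row 8 already has a 3).
So the only cell in box 9 that can hold 3 is r9c9.
Therefore r9c9 = 3.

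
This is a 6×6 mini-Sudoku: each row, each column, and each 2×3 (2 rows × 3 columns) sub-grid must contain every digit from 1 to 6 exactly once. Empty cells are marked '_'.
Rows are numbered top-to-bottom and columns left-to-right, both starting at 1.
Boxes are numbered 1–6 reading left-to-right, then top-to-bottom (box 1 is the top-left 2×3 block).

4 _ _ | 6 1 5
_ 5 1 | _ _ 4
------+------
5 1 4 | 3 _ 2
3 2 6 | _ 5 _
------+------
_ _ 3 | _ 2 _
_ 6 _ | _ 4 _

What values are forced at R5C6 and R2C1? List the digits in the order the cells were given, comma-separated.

For R5C6:
  Consider where 6 can go in row 5.
  R5C1 is out (box 5 already has a 6).
  R5C2 is out (column 2 already has a 6).
  R5C4 is out (column 4 already has a 6).
  So the only cell in row 5 that can hold 6 is R5C6.
  So R5C6 = 6.
For R2C1:
  Consider where 6 can go in box 1.
  R1C2 is out (row 1 already has a 6).
  R1C3 is out (row 1 already has a 6).
  So the only cell in box 1 that can hold 6 is R2C1.
  So R2C1 = 6.

6,6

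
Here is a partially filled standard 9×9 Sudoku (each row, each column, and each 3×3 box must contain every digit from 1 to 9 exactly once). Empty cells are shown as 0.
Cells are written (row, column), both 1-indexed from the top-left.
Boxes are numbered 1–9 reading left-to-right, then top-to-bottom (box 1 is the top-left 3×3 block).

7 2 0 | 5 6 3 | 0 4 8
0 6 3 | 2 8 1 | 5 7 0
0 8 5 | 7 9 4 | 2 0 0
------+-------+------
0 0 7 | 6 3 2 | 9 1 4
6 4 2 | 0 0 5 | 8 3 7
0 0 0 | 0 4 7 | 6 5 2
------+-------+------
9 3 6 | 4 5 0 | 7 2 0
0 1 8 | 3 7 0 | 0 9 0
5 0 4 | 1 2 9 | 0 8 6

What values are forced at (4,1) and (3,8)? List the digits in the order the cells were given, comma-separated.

For (4,1):
  Row 4 already contains {1, 2, 3, 4, 6, 7, 9}.
  Column 1 already contains {5, 6, 7, 9}.
  Its 3×3 block (box 4) already contains {2, 4, 6, 7}.
  The only value from 1–9 not eliminated is 8, so (4,1) = 8.
For (3,8):
  Row 3 already contains {2, 4, 5, 7, 8, 9}.
  Column 8 already contains {1, 2, 3, 4, 5, 7, 8, 9}.
  Its 3×3 block (box 3) already contains {2, 4, 5, 7, 8}.
  The only value from 1–9 not eliminated is 6, so (3,8) = 6.

8,6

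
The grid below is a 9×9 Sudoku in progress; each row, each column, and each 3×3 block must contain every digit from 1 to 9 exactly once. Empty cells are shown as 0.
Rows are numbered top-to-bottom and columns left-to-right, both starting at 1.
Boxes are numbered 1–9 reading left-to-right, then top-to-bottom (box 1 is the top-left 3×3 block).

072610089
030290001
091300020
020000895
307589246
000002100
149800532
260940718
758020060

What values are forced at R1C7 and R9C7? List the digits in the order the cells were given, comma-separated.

For R1C7:
  Consider where 3 can go in column 7.
  R2C7 is out (row 2 already has a 3).
  R3C7 is out (row 3 already has a 3).
  R9C7 is out (box 9 already has a 3).
  So the only cell in column 7 that can hold 3 is R1C7.
  So R1C7 = 3.
For R9C7:
  Consider where 9 can go in row 9.
  R9C4 is out (column 4 already has a 9).
  R9C6 is out (column 6 already has a 9).
  R9C9 is out (column 9 already has a 9).
  So the only cell in row 9 that can hold 9 is R9C7.
  So R9C7 = 9.

3,9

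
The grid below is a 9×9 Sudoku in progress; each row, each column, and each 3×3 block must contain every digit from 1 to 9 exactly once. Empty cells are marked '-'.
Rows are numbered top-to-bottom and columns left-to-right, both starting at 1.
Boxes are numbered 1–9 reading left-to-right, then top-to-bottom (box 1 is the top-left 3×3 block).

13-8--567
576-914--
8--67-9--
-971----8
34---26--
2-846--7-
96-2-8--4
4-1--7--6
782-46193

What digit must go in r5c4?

Cell r5c4 itself could take any of {5, 7, 9} by direct elimination.
Consider where 7 can go in box 5.
r4c5 is out (row 4 already has a 7).
r4c6 is out (row 4 already has a 7).
r5c5 is out (column 5 already has a 7).
r6c6 is out (row 6 already has a 7).
So the only cell in box 5 that can hold 7 is r5c4.
Therefore r5c4 = 7.

7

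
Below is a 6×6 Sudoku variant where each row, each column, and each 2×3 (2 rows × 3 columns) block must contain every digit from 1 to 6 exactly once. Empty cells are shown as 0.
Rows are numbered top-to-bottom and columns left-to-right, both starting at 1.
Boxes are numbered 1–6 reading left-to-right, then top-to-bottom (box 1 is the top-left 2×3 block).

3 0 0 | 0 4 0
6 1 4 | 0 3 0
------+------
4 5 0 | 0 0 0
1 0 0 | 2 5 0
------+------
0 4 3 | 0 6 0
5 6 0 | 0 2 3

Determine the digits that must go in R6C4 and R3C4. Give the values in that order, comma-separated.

4,3

For R6C4:
  Consider where 4 can go in row 6.
  R6C3 is out (column 3 already has a 4).
  So the only cell in row 6 that can hold 4 is R6C4.
  So R6C4 = 4.
For R3C4:
  Consider where 3 can go in column 4.
  R1C4 is out (row 1 already has a 3).
  R2C4 is out (row 2 already has a 3).
  R5C4 is out (row 5 already has a 3).
  R6C4 is out (row 6 already has a 3).
  So the only cell in column 4 that can hold 3 is R3C4.
  So R3C4 = 3.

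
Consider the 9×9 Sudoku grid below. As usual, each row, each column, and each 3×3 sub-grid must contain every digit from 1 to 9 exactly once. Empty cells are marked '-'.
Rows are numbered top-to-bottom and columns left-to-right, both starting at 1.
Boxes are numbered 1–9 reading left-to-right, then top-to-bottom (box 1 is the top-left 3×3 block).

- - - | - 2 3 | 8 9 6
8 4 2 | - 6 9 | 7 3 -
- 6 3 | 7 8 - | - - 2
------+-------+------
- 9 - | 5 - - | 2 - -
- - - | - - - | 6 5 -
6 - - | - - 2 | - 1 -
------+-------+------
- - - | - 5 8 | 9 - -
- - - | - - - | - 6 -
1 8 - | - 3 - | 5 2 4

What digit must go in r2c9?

5

Cell r2c9 itself could take any of {1, 5} by direct elimination.
Consider where 5 can go in row 2.
r2c4 is out (column 4 already has a 5).
So the only cell in row 2 that can hold 5 is r2c9.
Therefore r2c9 = 5.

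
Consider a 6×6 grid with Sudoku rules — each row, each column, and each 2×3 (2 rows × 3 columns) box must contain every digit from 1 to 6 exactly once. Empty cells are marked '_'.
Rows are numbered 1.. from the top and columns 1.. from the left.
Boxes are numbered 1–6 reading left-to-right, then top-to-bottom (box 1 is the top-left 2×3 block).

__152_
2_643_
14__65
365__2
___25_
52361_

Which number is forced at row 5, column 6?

3

Cell row 5, column 6 itself could take any of {3, 4} by direct elimination.
Consider where 3 can go in box 6.
row 6, column 6 is out (row 6 already has a 3).
So the only cell in box 6 that can hold 3 is row 5, column 6.
Therefore row 5, column 6 = 3.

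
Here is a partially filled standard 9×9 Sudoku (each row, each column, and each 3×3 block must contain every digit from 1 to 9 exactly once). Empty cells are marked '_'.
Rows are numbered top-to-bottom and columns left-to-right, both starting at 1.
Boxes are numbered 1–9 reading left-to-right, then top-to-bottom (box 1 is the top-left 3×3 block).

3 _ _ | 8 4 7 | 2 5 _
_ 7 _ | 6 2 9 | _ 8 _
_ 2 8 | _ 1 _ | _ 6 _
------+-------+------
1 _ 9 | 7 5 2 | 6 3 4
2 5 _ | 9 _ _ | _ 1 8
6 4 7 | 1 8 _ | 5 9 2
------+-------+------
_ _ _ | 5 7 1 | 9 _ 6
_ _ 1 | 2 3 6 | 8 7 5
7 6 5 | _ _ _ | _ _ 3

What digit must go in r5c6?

Cell r5c6 itself could take any of {3, 4} by direct elimination.
Consider where 4 can go in row 5.
r5c3 is out (box 4 already has a 4).
r5c5 is out (column 5 already has a 4).
r5c7 is out (box 6 already has a 4).
So the only cell in row 5 that can hold 4 is r5c6.
Therefore r5c6 = 4.

4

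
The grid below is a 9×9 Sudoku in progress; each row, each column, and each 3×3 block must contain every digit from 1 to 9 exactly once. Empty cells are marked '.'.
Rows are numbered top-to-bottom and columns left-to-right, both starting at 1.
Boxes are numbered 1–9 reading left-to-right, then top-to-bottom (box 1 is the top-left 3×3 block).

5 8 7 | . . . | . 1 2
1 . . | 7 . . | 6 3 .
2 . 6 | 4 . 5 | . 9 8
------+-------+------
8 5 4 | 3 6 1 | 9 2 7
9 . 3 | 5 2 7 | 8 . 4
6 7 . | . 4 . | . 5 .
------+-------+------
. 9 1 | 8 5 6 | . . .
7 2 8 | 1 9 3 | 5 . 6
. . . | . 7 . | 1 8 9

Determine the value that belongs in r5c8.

Row 5 already contains {2, 3, 4, 5, 7, 8, 9}.
Column 8 already contains {1, 2, 3, 5, 8, 9}.
Its 3×3 block (box 6) already contains {2, 4, 5, 7, 8, 9}.
The only value from 1–9 not eliminated is 6, so r5c8 = 6.

6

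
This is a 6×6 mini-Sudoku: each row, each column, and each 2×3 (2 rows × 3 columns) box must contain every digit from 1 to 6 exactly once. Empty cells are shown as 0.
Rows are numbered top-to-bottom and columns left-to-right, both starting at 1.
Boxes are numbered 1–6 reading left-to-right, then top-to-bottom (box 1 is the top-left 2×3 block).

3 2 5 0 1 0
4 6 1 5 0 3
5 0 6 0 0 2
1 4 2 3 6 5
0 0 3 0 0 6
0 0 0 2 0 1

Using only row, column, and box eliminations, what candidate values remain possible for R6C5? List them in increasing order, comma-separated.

Row 6 already contains {1, 2}.
Column 5 already contains {1, 6}.
Its 2×3 block (box 6) already contains {1, 2, 6}.
Removing those from 1–6 leaves {3, 4, 5} as the candidates for R6C5.

3,4,5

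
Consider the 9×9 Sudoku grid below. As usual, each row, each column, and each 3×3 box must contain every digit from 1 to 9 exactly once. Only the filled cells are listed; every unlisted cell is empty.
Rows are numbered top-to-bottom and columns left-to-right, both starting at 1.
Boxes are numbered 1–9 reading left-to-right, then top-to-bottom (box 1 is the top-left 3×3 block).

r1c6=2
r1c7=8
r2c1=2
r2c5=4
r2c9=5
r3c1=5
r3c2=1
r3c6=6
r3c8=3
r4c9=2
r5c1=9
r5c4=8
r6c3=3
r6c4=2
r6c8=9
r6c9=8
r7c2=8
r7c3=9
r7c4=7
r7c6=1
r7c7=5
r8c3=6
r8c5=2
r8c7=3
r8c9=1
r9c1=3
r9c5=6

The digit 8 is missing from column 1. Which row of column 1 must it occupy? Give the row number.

Consider where 8 can go in column 1.
r1c1 is out (row 1 already has a 8).
r6c1 is out (row 6 already has a 8).
r7c1 is out (row 7 already has a 8).
r8c1 is out (box 7 already has a 8).
So the only cell in column 1 that can hold 8 is r4c1.
That is row 4.

4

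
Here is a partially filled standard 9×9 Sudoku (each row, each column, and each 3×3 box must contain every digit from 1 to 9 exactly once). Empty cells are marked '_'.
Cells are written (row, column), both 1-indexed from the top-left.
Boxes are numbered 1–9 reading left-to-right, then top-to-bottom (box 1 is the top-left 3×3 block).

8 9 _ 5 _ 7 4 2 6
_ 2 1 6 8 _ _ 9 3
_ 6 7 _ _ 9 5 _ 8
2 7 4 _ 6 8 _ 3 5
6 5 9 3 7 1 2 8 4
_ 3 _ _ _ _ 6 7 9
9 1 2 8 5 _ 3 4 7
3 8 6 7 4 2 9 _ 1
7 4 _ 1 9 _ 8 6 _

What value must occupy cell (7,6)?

6

Row 7 already contains {1, 2, 3, 4, 5, 7, 8, 9}.
Column 6 already contains {1, 2, 7, 8, 9}.
Its 3×3 block (box 8) already contains {1, 2, 4, 5, 7, 8, 9}.
The only value from 1–9 not eliminated is 6, so (7,6) = 6.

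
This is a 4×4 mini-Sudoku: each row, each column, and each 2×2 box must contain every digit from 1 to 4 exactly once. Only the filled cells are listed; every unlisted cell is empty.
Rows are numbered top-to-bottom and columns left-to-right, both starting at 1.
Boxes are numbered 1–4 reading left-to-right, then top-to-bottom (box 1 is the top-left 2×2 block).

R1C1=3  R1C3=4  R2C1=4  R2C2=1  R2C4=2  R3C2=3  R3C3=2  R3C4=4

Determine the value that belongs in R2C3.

Row 2 already contains {1, 2, 4}.
Column 3 already contains {2, 4}.
Its 2×2 block (box 2) already contains {2, 4}.
The only value from 1–4 not eliminated is 3, so R2C3 = 3.

3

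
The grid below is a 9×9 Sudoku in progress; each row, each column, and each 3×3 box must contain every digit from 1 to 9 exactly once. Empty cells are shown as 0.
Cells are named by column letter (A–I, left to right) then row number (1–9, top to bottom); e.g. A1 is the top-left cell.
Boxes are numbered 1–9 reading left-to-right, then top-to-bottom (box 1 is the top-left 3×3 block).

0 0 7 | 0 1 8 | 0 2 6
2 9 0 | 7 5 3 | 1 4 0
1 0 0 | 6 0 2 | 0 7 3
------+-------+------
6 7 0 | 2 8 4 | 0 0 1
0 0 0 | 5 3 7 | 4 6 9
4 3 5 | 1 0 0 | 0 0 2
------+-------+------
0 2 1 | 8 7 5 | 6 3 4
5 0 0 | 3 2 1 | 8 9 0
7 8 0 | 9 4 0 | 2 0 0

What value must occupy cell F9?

Row 9 already contains {2, 4, 7, 8, 9}.
Column F already contains {1, 2, 3, 4, 5, 7, 8}.
Its 3×3 block (box 8) already contains {1, 2, 3, 4, 5, 7, 8, 9}.
The only value from 1–9 not eliminated is 6, so F9 = 6.

6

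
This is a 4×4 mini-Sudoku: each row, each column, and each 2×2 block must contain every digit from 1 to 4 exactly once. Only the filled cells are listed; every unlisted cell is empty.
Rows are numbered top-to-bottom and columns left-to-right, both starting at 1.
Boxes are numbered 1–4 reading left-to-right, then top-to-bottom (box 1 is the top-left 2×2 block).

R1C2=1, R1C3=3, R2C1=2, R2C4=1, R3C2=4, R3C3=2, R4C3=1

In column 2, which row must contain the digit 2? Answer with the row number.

4

Consider where 2 can go in column 2.
R2C2 is out (row 2 already has a 2).
So the only cell in column 2 that can hold 2 is R4C2.
That is row 4.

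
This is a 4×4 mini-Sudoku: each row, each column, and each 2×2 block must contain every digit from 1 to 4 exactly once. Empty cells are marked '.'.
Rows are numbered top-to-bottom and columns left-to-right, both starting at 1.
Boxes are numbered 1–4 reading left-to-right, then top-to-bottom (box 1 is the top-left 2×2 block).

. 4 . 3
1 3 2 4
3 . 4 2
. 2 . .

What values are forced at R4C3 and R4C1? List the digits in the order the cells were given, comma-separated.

3,4

For R4C3:
  Consider where 3 can go in row 4.
  R4C1 is out (column 1 already has a 3).
  R4C4 is out (column 4 already has a 3).
  So the only cell in row 4 that can hold 3 is R4C3.
  So R4C3 = 3.
For R4C1:
  Row 4 already contains {2}.
  Column 1 already contains {1, 3}.
  Its 2×2 block (box 3) already contains {2, 3}.
  The only value from 1–4 not eliminated is 4, so R4C1 = 4.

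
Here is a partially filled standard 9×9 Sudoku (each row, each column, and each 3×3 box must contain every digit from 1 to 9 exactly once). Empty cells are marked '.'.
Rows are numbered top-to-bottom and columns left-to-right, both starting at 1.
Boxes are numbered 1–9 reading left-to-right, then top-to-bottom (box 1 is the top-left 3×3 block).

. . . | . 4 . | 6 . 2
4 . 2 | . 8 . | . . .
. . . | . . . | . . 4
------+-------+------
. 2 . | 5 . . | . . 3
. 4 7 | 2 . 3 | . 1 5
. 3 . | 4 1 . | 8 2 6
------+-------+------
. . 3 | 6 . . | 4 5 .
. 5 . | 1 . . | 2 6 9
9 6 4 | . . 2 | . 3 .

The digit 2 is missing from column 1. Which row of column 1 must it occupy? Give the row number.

Consider where 2 can go in column 1.
r1c1 is out (row 1 already has a 2). r3c1 is out (box 1 already has a 2). r4c1 is out (row 4 already has a 2). r5c1 is out (row 5 already has a 2). The remaining empty cells in column 1 are similarly blocked.
So the only cell in column 1 that can hold 2 is r7c1.
That is row 7.

7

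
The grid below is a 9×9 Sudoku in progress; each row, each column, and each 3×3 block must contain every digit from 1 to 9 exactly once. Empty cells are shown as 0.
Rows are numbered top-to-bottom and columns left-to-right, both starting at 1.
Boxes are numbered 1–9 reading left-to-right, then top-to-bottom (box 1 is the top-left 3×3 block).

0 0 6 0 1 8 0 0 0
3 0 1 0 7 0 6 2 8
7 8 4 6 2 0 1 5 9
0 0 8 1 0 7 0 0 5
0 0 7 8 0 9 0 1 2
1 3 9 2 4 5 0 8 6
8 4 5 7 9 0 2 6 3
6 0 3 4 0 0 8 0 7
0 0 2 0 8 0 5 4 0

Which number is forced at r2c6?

4

Row 2 already contains {1, 2, 3, 6, 7, 8}.
Column 6 already contains {5, 7, 8, 9}.
Its 3×3 block (box 2) already contains {1, 2, 6, 7, 8}.
The only value from 1–9 not eliminated is 4, so r2c6 = 4.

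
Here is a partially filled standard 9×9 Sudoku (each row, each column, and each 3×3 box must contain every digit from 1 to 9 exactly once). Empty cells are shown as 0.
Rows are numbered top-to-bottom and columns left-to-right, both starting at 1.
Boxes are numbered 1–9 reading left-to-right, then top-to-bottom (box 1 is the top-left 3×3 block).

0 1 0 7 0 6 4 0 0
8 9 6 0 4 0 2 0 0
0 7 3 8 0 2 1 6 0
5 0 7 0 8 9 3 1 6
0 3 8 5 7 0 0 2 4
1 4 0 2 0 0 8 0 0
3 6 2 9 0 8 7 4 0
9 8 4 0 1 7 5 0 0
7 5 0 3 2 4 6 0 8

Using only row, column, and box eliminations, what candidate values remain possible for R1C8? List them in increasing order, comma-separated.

Row 1 already contains {1, 4, 6, 7}.
Column 8 already contains {1, 2, 4, 6}.
Its 3×3 block (box 3) already contains {1, 2, 4, 6}.
Removing those from 1–9 leaves {3, 5, 8, 9} as the candidates for R1C8.

3,5,8,9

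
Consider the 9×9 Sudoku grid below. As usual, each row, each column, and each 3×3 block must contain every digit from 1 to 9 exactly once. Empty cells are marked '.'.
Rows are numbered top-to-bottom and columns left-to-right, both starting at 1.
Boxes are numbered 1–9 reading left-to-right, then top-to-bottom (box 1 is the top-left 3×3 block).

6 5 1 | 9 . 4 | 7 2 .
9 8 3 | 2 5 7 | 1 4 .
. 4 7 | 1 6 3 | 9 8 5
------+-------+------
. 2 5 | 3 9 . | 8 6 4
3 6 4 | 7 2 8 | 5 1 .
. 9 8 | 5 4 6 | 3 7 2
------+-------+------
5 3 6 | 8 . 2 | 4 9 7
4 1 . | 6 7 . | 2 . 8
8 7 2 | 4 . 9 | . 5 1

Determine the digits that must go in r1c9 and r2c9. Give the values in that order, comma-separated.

For r1c9:
  Row 1 already contains {1, 2, 4, 5, 6, 7, 9}.
  Column 9 already contains {1, 2, 4, 5, 7, 8}.
  Its 3×3 block (box 3) already contains {1, 2, 4, 5, 7, 8, 9}.
  The only value from 1–9 not eliminated is 3, so r1c9 = 3.
For r2c9:
  Row 2 already contains {1, 2, 3, 4, 5, 7, 8, 9}.
  Column 9 already contains {1, 2, 4, 5, 7, 8}.
  Its 3×3 block (box 3) already contains {1, 2, 4, 5, 7, 8, 9}.
  The only value from 1–9 not eliminated is 6, so r2c9 = 6.

3,6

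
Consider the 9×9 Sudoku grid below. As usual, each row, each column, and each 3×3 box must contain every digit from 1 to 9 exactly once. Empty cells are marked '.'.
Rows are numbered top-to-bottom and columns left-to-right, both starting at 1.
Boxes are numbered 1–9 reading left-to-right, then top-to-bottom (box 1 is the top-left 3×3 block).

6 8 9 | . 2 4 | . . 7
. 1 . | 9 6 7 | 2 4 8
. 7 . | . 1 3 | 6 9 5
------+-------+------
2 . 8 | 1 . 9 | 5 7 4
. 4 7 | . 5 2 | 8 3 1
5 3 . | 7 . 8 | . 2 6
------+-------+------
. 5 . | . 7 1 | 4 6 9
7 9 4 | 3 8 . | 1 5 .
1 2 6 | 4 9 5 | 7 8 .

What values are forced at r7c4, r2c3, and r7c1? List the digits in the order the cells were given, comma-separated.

For r7c4:
  Row 7 already contains {1, 4, 5, 6, 7, 9}.
  Column 4 already contains {1, 3, 4, 7, 9}.
  Its 3×3 block (box 8) already contains {1, 3, 4, 5, 7, 8, 9}.
  The only value from 1–9 not eliminated is 2, so r7c4 = 2.
For r2c3:
  Consider where 5 can go in box 1.
  r2c1 is out (column 1 already has a 5).
  r3c1 is out (row 3 already has a 5).
  r3c3 is out (row 3 already has a 5).
  So the only cell in box 1 that can hold 5 is r2c3.
  So r2c3 = 5.
For r7c1:
  Consider where 8 can go in column 1.
  r2c1 is out (row 2 already has a 8).
  r3c1 is out (box 1 already has a 8).
  r5c1 is out (row 5 already has a 8).
  So the only cell in column 1 that can hold 8 is r7c1.
  So r7c1 = 8.

2,5,8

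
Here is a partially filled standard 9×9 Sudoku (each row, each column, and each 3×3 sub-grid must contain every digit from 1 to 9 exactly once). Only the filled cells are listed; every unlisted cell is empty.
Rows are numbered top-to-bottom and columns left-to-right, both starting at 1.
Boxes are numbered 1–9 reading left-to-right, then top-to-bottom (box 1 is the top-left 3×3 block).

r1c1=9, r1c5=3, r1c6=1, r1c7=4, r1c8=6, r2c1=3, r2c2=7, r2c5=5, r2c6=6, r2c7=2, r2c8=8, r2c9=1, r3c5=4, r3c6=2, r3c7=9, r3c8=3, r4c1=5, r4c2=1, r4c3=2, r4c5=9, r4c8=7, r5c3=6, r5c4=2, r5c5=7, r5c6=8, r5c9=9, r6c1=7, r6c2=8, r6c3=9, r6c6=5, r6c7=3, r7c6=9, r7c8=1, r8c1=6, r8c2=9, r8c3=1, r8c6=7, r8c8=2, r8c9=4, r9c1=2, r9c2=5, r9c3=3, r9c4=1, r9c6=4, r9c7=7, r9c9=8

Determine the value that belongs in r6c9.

Cell r6c9 itself could take any of {2, 6} by direct elimination.
Consider where 2 can go in column 9.
r1c9 is out (box 3 already has a 2).
r3c9 is out (row 3 already has a 2).
r4c9 is out (row 4 already has a 2).
r7c9 is out (box 9 already has a 2).
So the only cell in column 9 that can hold 2 is r6c9.
Therefore r6c9 = 2.

2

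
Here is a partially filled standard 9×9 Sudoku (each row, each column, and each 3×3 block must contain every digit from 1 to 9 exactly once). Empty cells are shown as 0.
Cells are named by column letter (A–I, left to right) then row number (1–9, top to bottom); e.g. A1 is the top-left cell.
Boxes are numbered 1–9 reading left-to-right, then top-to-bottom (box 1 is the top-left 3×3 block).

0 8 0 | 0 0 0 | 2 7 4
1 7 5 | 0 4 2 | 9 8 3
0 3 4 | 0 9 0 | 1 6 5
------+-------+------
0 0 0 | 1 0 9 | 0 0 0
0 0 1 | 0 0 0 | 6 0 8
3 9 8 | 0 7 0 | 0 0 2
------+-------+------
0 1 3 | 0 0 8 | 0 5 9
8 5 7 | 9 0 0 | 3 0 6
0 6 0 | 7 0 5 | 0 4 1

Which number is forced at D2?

6

Row 2 already contains {1, 2, 3, 4, 5, 7, 8, 9}.
Column D already contains {1, 7, 9}.
Its 3×3 block (box 2) already contains {2, 4, 9}.
The only value from 1–9 not eliminated is 6, so D2 = 6.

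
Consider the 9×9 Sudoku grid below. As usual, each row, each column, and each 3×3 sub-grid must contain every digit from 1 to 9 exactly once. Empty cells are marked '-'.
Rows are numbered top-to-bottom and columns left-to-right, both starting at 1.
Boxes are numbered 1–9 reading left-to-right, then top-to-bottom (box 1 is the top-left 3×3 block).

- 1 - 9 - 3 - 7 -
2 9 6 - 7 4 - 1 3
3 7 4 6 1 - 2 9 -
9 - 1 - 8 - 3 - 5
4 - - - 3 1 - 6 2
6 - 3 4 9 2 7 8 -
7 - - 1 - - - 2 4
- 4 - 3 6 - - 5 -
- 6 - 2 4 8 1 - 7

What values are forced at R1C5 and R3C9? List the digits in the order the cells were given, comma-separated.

For R1C5:
  Consider where 2 can go in box 2.
  R2C4 is out (row 2 already has a 2).
  R3C6 is out (row 3 already has a 2).
  So the only cell in box 2 that can hold 2 is R1C5.
  So R1C5 = 2.
For R3C9:
  Row 3 already contains {1, 2, 3, 4, 6, 7, 9}.
  Column 9 already contains {2, 3, 4, 5, 7}.
  Its 3×3 block (box 3) already contains {1, 2, 3, 7, 9}.
  The only value from 1–9 not eliminated is 8, so R3C9 = 8.

2,8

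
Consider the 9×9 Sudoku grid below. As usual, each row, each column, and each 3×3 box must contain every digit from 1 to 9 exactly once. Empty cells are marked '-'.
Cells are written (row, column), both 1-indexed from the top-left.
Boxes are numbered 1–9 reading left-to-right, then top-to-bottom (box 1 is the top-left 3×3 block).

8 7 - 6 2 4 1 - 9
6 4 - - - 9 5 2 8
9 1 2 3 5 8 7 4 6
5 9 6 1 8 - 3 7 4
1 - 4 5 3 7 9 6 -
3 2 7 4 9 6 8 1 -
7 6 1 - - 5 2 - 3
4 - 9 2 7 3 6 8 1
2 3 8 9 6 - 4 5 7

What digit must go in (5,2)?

8

Row 5 already contains {1, 3, 4, 5, 6, 7, 9}.
Column 2 already contains {1, 2, 3, 4, 6, 7, 9}.
Its 3×3 block (box 4) already contains {1, 2, 3, 4, 5, 6, 7, 9}.
The only value from 1–9 not eliminated is 8, so (5,2) = 8.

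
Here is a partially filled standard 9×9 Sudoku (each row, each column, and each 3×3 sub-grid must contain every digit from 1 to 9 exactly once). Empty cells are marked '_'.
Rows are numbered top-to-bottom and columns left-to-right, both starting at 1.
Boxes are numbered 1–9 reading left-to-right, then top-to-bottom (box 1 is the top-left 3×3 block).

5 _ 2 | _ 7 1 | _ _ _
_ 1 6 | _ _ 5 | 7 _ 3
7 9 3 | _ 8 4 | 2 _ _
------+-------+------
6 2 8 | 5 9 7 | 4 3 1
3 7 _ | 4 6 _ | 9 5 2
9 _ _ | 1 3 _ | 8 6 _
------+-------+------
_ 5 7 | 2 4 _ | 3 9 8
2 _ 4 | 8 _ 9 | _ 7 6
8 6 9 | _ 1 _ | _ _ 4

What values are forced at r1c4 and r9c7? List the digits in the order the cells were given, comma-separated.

For r1c4:
  Consider where 3 can go in row 1.
  r1c2 is out (box 1 already has a 3).
  r1c7 is out (column 7 already has a 3).
  r1c8 is out (column 8 already has a 3).
  r1c9 is out (column 9 already has a 3).
  So the only cell in row 1 that can hold 3 is r1c4.
  So r1c4 = 3.
For r9c7:
  Row 9 already contains {1, 4, 6, 8, 9}.
  Column 7 already contains {2, 3, 4, 7, 8, 9}.
  Its 3×3 block (box 9) already contains {3, 4, 6, 7, 8, 9}.
  The only value from 1–9 not eliminated is 5, so r9c7 = 5.

3,5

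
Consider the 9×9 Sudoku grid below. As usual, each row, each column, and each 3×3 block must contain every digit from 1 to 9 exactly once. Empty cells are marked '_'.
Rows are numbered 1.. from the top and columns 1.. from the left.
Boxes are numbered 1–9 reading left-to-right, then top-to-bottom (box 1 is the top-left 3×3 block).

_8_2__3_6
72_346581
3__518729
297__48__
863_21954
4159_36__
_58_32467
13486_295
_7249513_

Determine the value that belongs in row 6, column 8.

Row 6 already contains {1, 3, 4, 5, 6, 9}.
Column 8 already contains {2, 3, 5, 6, 8, 9}.
Its 3×3 block (box 6) already contains {4, 5, 6, 8, 9}.
The only value from 1–9 not eliminated is 7, so row 6, column 8 = 7.

7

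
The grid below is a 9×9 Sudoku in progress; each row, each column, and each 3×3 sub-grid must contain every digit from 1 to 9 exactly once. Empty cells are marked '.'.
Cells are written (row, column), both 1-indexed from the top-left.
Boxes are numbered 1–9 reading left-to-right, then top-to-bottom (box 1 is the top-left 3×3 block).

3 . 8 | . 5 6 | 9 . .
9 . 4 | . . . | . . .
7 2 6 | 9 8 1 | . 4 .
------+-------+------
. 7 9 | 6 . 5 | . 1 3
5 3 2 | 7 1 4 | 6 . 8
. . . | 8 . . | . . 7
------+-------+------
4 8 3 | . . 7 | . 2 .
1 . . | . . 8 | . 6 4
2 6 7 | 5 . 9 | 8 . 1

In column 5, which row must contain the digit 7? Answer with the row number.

2

Consider where 7 can go in column 5.
(4,5) is out (row 4 already has a 7).
(6,5) is out (row 6 already has a 7).
(7,5) is out (row 7 already has a 7).
(8,5) is out (box 8 already has a 7).
(9,5) is out (row 9 already has a 7).
So the only cell in column 5 that can hold 7 is (2,5).
That is row 2.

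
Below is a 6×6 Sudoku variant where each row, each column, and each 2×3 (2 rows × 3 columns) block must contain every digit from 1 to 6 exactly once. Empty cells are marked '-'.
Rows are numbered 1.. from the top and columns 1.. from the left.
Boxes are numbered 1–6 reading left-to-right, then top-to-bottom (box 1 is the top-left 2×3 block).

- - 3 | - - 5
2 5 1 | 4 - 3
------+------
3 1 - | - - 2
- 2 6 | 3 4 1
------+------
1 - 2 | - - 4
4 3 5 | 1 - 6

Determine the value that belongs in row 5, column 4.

5

Row 5 already contains {1, 2, 4}.
Column 4 already contains {1, 3, 4}.
Its 2×3 block (box 6) already contains {1, 4, 6}.
The only value from 1–6 not eliminated is 5, so row 5, column 4 = 5.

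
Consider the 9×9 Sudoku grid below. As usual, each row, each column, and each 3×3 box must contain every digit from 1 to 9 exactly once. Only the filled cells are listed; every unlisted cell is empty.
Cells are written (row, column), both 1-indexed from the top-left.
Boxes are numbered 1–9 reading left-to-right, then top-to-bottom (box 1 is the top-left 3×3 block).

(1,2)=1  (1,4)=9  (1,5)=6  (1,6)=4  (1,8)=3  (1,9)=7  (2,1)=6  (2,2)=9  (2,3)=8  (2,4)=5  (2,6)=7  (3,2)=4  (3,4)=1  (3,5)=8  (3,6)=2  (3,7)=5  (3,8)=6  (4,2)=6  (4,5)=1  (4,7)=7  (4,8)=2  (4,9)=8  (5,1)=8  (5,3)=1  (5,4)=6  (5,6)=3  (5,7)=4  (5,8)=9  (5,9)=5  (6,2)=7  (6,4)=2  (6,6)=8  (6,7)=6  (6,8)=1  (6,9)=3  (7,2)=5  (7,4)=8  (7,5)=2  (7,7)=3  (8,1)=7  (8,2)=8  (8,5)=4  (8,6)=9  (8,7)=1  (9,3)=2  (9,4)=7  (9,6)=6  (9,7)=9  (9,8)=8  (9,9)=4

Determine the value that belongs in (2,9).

1

Cell (2,9) itself could take any of {1, 2} by direct elimination.
Consider where 1 can go in column 9.
(3,9) is out (row 3 already has a 1).
(7,9) is out (box 9 already has a 1).
(8,9) is out (row 8 already has a 1).
So the only cell in column 9 that can hold 1 is (2,9).
Therefore (2,9) = 1.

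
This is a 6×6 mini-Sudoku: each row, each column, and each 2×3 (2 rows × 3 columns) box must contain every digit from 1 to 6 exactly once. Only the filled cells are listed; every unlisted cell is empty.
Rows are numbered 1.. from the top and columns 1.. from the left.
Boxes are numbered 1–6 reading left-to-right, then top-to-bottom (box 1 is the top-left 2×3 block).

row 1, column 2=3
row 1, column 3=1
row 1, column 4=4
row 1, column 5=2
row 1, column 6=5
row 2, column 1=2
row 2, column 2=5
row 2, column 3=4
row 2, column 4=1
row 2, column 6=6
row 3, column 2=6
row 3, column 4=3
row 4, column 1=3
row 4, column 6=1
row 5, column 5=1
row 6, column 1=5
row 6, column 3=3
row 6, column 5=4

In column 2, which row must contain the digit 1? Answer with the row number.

Consider where 1 can go in column 2.
row 4, column 2 is out (row 4 already has a 1).
row 5, column 2 is out (row 5 already has a 1).
So the only cell in column 2 that can hold 1 is row 6, column 2.
That is row 6.

6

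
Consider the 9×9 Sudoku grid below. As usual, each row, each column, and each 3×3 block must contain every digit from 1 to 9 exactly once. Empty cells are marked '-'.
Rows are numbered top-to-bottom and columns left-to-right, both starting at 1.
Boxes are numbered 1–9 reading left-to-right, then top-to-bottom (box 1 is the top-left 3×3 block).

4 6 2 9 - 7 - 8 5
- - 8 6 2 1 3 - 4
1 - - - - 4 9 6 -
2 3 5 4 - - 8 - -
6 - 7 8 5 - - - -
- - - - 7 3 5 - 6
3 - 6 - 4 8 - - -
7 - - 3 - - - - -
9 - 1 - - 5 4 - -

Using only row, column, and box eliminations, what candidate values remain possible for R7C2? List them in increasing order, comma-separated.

Row 7 already contains {3, 4, 6, 8}.
Column 2 already contains {3, 6}.
Its 3×3 block (box 7) already contains {1, 3, 6, 7, 9}.
Removing those from 1–9 leaves {2, 5} as the candidates for R7C2.

2,5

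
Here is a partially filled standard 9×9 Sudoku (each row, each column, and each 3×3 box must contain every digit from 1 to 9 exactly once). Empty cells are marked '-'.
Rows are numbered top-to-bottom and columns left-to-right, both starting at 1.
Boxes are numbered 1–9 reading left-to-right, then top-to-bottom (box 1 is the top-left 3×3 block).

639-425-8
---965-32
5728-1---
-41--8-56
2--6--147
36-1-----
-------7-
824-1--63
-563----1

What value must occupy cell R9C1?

Cell R9C1 itself could take any of {7, 9} by direct elimination.
Consider where 7 can go in box 7.
R7C1 is out (row 7 already has a 7).
R7C2 is out (row 7 already has a 7).
R7C3 is out (row 7 already has a 7).
So the only cell in box 7 that can hold 7 is R9C1.
Therefore R9C1 = 7.

7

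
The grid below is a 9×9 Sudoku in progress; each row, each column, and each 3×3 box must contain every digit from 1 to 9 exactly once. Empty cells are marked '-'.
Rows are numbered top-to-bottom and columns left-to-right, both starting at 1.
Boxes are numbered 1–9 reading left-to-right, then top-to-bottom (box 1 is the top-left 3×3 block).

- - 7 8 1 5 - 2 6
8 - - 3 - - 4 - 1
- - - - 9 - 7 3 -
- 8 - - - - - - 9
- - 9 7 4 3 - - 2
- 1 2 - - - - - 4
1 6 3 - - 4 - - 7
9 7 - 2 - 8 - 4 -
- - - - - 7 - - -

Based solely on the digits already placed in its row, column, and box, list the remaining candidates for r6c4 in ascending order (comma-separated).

Row 6 already contains {1, 2, 4}.
Column 4 already contains {2, 3, 7, 8}.
Its 3×3 block (box 5) already contains {3, 4, 7}.
Removing those from 1–9 leaves {5, 6, 9} as the candidates for r6c4.

5,6,9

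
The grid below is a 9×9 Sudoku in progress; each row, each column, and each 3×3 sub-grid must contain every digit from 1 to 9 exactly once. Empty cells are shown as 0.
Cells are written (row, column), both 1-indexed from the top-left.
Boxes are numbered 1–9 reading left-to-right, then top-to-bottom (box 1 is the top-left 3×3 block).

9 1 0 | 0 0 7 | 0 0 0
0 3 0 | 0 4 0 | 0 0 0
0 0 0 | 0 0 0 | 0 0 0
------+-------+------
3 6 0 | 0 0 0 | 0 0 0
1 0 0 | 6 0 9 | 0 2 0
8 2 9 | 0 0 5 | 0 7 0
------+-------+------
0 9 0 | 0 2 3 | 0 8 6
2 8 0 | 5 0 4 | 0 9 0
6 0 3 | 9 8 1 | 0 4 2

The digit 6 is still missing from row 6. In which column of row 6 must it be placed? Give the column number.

Consider where 6 can go in row 6.
(6,4) is out (column 4 already has a 6).
(6,5) is out (box 5 already has a 6).
(6,9) is out (column 9 already has a 6).
So the only cell in row 6 that can hold 6 is (6,7).
That is column 7.

7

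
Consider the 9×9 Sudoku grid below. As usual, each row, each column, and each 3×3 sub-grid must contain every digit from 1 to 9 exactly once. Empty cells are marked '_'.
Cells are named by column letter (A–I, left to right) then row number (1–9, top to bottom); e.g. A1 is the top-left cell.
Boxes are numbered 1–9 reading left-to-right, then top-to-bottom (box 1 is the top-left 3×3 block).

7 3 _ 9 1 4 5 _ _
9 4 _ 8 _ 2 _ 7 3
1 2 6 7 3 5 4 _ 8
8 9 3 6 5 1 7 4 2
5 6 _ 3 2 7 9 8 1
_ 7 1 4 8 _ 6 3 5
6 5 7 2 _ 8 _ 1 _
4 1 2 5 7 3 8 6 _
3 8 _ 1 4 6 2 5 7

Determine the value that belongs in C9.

Row 9 already contains {1, 2, 3, 4, 5, 6, 7, 8}.
Column C already contains {1, 2, 3, 6, 7}.
Its 3×3 block (box 7) already contains {1, 2, 3, 4, 5, 6, 7, 8}.
The only value from 1–9 not eliminated is 9, so C9 = 9.

9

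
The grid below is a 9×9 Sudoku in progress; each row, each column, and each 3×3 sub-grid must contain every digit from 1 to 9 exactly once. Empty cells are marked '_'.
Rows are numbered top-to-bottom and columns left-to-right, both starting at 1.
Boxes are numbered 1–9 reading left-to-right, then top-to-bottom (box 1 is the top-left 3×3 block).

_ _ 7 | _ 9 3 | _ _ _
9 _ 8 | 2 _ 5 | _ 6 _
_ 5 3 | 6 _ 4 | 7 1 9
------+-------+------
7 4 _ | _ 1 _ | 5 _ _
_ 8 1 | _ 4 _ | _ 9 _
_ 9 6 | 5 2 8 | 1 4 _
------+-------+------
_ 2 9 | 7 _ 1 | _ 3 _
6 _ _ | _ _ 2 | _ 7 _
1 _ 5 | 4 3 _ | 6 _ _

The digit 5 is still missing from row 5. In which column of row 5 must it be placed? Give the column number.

1

Consider where 5 can go in row 5.
R5C4 is out (column 4 already has a 5).
R5C6 is out (column 6 already has a 5).
R5C7 is out (column 7 already has a 5).
R5C9 is out (box 6 already has a 5).
So the only cell in row 5 that can hold 5 is R5C1.
That is column 1.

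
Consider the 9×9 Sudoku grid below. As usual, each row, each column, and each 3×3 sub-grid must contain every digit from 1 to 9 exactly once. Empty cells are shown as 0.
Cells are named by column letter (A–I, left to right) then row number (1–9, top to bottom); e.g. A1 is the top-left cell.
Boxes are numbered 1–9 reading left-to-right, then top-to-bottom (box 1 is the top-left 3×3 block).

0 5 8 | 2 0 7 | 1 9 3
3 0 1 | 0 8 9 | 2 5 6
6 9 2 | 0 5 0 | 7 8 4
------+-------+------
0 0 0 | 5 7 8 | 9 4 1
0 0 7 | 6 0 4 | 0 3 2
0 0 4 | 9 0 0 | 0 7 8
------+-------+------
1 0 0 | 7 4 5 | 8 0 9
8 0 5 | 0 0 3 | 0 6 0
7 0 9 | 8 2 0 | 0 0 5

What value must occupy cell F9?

6

Cell F9 itself could take any of {1, 6} by direct elimination.
Consider where 6 can go in box 8.
D8 is out (row 8 already has a 6).
E8 is out (row 8 already has a 6).
So the only cell in box 8 that can hold 6 is F9.
Therefore F9 = 6.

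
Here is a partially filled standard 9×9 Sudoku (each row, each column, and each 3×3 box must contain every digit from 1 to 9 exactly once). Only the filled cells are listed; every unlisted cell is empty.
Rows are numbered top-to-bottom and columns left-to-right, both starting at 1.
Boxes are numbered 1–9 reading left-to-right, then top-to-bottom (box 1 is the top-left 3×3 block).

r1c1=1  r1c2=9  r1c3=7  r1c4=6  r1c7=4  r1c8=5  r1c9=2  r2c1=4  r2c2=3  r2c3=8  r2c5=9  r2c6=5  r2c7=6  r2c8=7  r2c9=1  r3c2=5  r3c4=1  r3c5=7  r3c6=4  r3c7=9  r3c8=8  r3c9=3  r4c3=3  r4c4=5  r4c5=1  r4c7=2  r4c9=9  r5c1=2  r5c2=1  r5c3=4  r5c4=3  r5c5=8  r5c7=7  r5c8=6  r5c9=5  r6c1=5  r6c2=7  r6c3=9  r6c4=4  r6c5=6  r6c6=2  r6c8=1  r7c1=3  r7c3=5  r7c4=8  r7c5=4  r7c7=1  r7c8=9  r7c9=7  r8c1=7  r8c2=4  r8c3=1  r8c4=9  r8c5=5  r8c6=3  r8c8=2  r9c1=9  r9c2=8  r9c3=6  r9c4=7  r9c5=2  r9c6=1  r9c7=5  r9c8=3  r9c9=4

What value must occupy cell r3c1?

Row 3 already contains {1, 3, 4, 5, 7, 8, 9}.
Column 1 already contains {1, 2, 3, 4, 5, 7, 9}.
Its 3×3 block (box 1) already contains {1, 3, 4, 5, 7, 8, 9}.
The only value from 1–9 not eliminated is 6, so r3c1 = 6.

6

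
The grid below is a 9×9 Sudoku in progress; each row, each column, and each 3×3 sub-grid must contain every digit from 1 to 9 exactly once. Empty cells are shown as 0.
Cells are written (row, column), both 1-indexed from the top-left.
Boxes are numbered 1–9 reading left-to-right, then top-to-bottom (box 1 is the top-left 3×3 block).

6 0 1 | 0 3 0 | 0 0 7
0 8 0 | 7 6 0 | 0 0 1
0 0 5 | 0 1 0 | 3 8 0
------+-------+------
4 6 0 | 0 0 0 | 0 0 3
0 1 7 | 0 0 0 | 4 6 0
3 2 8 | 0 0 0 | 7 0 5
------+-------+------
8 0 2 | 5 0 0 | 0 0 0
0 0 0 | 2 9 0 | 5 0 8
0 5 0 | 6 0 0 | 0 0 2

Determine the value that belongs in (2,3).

3

Cell (2,3) itself could take any of {3, 4, 9} by direct elimination.
Consider where 3 can go in box 1.
(1,2) is out (row 1 already has a 3).
(2,1) is out (column 1 already has a 3).
(3,1) is out (row 3 already has a 3).
(3,2) is out (row 3 already has a 3).
So the only cell in box 1 that can hold 3 is (2,3).
Therefore (2,3) = 3.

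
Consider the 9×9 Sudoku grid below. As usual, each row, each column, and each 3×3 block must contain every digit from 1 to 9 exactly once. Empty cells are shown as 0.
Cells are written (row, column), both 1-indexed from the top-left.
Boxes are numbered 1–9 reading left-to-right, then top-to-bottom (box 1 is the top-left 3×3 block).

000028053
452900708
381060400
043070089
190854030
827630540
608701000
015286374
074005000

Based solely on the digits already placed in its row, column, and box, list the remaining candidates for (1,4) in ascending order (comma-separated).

1,4

Row 1 already contains {2, 3, 5, 8}.
Column 4 already contains {2, 6, 7, 8, 9}.
Its 3×3 block (box 2) already contains {2, 6, 8, 9}.
Removing those from 1–9 leaves {1, 4} as the candidates for (1,4).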